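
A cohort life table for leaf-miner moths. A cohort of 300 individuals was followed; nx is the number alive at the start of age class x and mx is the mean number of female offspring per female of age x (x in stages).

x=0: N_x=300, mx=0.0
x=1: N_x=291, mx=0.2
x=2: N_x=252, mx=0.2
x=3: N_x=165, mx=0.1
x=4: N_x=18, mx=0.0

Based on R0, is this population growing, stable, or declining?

lx = nx/n0 = nx/300: 1, 0.97, 0.84, 0.55, 0.06
R0 = Σ lx·mx = 0 + 0.194 + 0.168 + 0.055 + 0 = 0.417
R0 < 1, so the population is declining.

declining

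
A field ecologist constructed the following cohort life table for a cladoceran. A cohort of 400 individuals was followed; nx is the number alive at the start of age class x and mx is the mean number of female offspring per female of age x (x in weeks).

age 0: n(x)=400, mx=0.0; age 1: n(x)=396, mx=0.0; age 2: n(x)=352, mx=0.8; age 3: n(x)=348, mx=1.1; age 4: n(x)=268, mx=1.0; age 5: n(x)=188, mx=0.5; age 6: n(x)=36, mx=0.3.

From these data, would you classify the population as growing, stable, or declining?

growing

lx = nx/n0 = nx/400: 1, 0.99, 0.88, 0.87, 0.67, 0.47, 0.09
R0 = Σ lx·mx = 0 + 0 + 0.704 + 0.957 + 0.67 + 0.235 + 0.027 = 2.593
R0 > 1, so the population is growing.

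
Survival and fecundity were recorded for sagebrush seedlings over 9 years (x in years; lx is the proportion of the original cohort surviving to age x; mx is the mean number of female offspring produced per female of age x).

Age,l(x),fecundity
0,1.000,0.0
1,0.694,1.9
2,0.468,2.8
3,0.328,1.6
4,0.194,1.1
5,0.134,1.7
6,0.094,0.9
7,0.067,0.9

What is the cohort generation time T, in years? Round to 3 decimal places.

2.256

lx·mx: 0, 1.3186, 1.3104, 0.5248, 0.2134, 0.2278, 0.0846, 0.0603 → R0 = 3.7399
x·lx·mx: 0, 1.3186, 2.6208, 1.5744, 0.8536, 1.139, 0.5076, 0.4221 → Σ = 8.4361
T = 8.4361 / 3.7399 = 2.255702… → 2.256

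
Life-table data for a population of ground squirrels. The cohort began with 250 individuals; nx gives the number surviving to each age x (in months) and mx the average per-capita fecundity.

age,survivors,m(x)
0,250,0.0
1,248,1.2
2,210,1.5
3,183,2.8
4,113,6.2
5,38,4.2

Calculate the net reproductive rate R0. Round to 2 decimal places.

7.94

lx = nx/n0 = nx/250: 1, 0.992, 0.84, 0.732, 0.452, 0.152
lx·mx by age: 0, 1.1904, 1.26, 2.0496, 2.8024, 0.6384
R0 = Σ lx·mx = 7.9408 → 7.94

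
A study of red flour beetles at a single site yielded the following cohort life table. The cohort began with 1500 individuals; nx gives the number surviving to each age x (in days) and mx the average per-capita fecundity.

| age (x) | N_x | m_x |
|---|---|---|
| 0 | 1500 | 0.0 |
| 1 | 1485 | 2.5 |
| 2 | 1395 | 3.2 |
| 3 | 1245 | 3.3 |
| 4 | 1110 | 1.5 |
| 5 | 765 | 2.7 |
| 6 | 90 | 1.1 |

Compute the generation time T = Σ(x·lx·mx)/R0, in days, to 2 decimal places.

2.64

lx = nx/n0 = nx/1500: 1, 0.99, 0.93, 0.83, 0.74, 0.51, 0.06
lx·mx: 0, 2.475, 2.976, 2.739, 1.11, 1.377, 0.066 → R0 = 10.743
x·lx·mx: 0, 2.475, 5.952, 8.217, 4.44, 6.885, 0.396 → Σ = 28.365
T = 28.365 / 10.743 = 2.640324… → 2.64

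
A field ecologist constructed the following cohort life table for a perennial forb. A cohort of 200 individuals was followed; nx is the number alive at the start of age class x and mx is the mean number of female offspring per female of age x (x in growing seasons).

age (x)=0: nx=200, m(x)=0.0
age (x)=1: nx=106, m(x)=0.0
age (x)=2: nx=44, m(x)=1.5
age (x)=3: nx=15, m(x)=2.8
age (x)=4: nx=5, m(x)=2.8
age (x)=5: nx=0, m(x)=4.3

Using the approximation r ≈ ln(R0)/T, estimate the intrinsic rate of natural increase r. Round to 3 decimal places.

-0.192

lx = nx/n0 = nx/200: 1, 0.53, 0.22, 0.075, 0.025, 0
R0 = Σ lx·mx = 0 + 0 + 0.33 + 0.21 + 0.07 + 0 = 0.61
Σ x·lx·mx = 1.57; T = 1.57/0.61 = 2.57377…
r ≈ ln(R0)/T = ln(0.61)/2.57377… = -0.19205… → -0.192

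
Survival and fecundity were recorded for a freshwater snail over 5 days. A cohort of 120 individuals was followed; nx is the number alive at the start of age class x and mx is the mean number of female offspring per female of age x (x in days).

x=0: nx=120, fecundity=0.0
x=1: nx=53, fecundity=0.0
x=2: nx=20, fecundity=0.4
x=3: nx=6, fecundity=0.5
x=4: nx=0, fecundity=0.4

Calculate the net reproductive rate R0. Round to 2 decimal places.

lx = nx/n0 = nx/120: 1, 0.44167…, 0.16667…, 0.05, 0
lx·mx by age: 0, 0, 0.066667…, 0.025, 0
R0 = Σ lx·mx = 0.091667… → 0.09

0.09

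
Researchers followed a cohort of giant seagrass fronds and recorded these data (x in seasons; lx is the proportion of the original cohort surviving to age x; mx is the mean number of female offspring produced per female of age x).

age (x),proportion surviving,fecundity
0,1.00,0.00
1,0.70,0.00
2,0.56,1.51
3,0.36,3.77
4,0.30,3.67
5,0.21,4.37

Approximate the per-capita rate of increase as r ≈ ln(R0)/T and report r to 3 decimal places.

R0 = Σ lx·mx = 0 + 0 + 0.8456 + 1.3572 + 1.101 + 0.9177 = 4.2215
Σ x·lx·mx = 14.7553; T = 14.7553/4.2215 = 3.49527…
r ≈ ln(R0)/T = ln(4.2215)/3.49527… = 0.41204… → 0.412

0.412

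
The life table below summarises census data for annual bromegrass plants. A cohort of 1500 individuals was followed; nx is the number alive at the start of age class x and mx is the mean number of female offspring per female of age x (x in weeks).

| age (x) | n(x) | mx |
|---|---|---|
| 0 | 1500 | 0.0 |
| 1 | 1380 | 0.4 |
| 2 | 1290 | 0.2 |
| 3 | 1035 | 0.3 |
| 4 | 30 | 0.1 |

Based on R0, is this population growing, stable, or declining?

declining

lx = nx/n0 = nx/1500: 1, 0.92, 0.86, 0.69, 0.02
R0 = Σ lx·mx = 0 + 0.368 + 0.172 + 0.207 + 0.002 = 0.749
R0 < 1, so the population is declining.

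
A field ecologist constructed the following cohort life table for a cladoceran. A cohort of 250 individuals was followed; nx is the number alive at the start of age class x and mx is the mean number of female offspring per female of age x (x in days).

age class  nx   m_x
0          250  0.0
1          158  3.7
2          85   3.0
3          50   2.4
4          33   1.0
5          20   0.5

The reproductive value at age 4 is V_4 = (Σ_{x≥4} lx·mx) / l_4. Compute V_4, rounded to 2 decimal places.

lx = nx/n0 = nx/250: 1, 0.632, 0.34, 0.2, 0.132, 0.08
lx·mx for x ≥ 4: 0.132, 0.04 → sum = 0.172
V_4 = 0.172 / l_4 = 0.172 / 0.132 = 1.30303… → 1.30

1.30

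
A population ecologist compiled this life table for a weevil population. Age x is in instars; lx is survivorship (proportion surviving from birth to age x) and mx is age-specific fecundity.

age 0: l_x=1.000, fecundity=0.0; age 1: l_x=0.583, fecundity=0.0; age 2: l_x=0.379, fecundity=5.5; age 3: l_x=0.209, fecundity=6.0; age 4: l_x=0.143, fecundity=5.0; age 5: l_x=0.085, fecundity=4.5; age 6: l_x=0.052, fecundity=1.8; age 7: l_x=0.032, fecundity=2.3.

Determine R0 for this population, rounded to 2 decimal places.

4.60

lx·mx by age: 0, 0, 2.0845, 1.254, 0.715, 0.3825, 0.0936, 0.0736
R0 = Σ lx·mx = 4.6032 → 4.60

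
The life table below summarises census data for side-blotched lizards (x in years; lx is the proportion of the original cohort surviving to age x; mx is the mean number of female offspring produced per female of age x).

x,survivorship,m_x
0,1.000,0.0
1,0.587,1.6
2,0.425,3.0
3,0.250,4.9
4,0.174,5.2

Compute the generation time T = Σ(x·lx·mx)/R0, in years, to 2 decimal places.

2.48

lx·mx: 0, 0.9392, 1.275, 1.225, 0.9048 → R0 = 4.344
x·lx·mx: 0, 0.9392, 2.55, 3.675, 3.6192 → Σ = 10.7834
T = 10.7834 / 4.344 = 2.482366… → 2.48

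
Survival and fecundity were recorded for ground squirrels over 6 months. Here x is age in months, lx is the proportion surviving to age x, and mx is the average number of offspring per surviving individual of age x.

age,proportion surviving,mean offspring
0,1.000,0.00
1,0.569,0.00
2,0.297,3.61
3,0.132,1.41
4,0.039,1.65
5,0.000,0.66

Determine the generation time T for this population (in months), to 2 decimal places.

2.24

lx·mx: 0, 0, 1.07217, 0.18612, 0.06435, 0 → R0 = 1.32264
x·lx·mx: 0, 0, 2.14434, 0.55836, 0.2574, 0 → Σ = 2.9601
T = 2.9601 / 1.32264 = 2.238024… → 2.24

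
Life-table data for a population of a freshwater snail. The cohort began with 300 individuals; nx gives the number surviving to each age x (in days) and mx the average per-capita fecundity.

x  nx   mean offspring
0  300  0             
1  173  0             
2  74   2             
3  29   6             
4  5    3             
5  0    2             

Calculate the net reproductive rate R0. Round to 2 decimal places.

lx = nx/n0 = nx/300: 1, 0.57667…, 0.24667…, 0.09667…, 0.01667…, 0
lx·mx by age: 0, 0, 0.493333…, 0.58…, 0.05…, 0
R0 = Σ lx·mx = 1.123333… → 1.12

1.12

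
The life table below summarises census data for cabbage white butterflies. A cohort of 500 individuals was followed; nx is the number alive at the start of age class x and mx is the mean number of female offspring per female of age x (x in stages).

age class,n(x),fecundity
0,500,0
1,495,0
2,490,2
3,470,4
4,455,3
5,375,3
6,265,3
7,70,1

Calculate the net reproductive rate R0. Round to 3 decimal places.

12.430

lx = nx/n0 = nx/500: 1, 0.99, 0.98, 0.94, 0.91, 0.75, 0.53, 0.14
lx·mx by age: 0, 0, 1.96, 3.76, 2.73, 2.25, 1.59, 0.14
R0 = Σ lx·mx = 12.43 → 12.430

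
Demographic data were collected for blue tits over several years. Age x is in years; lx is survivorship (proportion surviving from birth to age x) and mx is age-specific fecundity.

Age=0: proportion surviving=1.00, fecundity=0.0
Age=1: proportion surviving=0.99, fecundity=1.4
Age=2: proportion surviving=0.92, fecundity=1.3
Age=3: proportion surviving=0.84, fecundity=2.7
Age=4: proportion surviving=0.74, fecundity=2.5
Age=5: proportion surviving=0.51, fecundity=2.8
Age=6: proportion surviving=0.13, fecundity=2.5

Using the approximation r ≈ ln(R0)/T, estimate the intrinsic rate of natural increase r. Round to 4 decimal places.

R0 = Σ lx·mx = 0 + 1.386 + 1.196 + 2.268 + 1.85 + 1.428 + 0.325 = 8.453
Σ x·lx·mx = 27.072; T = 27.072/8.453 = 3.20265…
r ≈ ln(R0)/T = ln(8.453)/3.20265… = 0.666486… → 0.6665

0.6665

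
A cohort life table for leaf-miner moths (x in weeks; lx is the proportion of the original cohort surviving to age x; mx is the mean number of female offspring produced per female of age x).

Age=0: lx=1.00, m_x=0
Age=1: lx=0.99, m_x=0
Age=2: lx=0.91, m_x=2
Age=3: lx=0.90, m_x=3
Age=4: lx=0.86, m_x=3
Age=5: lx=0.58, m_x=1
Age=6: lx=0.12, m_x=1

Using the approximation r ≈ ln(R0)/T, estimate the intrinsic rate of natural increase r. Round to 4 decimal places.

0.6239

R0 = Σ lx·mx = 0 + 0 + 1.82 + 2.7 + 2.58 + 0.58 + 0.12 = 7.8
Σ x·lx·mx = 25.68; T = 25.68/7.8 = 3.29231…
r ≈ ln(R0)/T = ln(7.8)/3.29231… = 0.623916… → 0.6239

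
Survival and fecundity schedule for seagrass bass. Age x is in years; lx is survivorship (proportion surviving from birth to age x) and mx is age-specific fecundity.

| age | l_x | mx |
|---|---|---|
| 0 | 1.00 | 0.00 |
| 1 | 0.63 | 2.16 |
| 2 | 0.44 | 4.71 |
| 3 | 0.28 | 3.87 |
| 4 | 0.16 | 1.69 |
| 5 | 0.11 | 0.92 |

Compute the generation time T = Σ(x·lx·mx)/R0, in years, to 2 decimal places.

2.12

lx·mx: 0, 1.3608, 2.0724, 1.0836, 0.2704, 0.1012 → R0 = 4.8884
x·lx·mx: 0, 1.3608, 4.1448, 3.2508, 1.0816, 0.506 → Σ = 10.344
T = 10.344 / 4.8884 = 2.11603… → 2.12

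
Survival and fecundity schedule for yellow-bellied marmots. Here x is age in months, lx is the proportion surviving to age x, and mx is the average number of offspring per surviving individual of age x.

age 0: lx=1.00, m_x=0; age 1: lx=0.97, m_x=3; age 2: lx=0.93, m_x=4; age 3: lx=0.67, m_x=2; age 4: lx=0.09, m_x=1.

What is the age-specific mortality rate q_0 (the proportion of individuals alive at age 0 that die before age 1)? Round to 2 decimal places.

q_0 = (l_0 − l_1) / l_0 = (1 − 0.97) / 1
     = 0.03 / 1 = 0.03 → 0.03

0.03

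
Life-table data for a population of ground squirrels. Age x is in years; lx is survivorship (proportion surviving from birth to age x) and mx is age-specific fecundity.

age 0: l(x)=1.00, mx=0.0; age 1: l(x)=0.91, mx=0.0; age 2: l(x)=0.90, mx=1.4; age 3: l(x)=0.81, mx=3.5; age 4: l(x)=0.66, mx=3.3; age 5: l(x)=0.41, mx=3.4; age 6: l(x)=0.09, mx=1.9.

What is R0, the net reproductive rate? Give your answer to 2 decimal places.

lx·mx by age: 0, 0, 1.26, 2.835, 2.178, 1.394, 0.171
R0 = Σ lx·mx = 7.838 → 7.84

7.84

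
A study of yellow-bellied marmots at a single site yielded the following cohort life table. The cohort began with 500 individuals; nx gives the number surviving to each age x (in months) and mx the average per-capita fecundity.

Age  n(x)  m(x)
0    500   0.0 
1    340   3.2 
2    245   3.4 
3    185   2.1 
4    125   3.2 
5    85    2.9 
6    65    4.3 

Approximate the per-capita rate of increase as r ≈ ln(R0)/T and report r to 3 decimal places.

lx = nx/n0 = nx/500: 1, 0.68, 0.49, 0.37, 0.25, 0.17, 0.13
R0 = Σ lx·mx = 0 + 2.176 + 1.666 + 0.777 + 0.8 + 0.493 + 0.559 = 6.471
Σ x·lx·mx = 16.858; T = 16.858/6.471 = 2.60516…
r ≈ ln(R0)/T = ln(6.471)/2.60516… = 0.71678… → 0.717

0.717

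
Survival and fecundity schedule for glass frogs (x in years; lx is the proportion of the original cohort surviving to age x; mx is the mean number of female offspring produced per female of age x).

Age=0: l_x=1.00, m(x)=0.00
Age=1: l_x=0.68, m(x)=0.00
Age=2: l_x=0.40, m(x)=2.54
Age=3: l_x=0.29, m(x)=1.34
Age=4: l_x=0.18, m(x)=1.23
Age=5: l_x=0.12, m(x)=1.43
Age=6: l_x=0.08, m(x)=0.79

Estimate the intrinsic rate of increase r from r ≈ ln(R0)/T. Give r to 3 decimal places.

0.217

R0 = Σ lx·mx = 0 + 0 + 1.016 + 0.3886 + 0.2214 + 0.1716 + 0.0632 = 1.8608
Σ x·lx·mx = 5.3206; T = 5.3206/1.8608 = 2.85931…
r ≈ ln(R0)/T = ln(1.8608)/2.85931… = 0.21719… → 0.217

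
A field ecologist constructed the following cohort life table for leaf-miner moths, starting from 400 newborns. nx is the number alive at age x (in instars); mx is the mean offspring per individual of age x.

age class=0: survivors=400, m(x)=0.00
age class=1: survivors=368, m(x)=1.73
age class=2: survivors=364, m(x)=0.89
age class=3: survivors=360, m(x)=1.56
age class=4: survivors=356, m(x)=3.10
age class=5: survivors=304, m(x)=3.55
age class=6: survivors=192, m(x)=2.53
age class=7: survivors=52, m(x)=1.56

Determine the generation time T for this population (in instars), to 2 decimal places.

lx = nx/n0 = nx/400: 1, 0.92, 0.91, 0.9, 0.89, 0.76, 0.48, 0.13
lx·mx: 0, 1.5916, 0.8099, 1.404, 2.759, 2.698, 1.2144, 0.2028 → R0 = 10.6797
x·lx·mx: 0, 1.5916, 1.6198, 4.212, 11.036, 13.49, 7.2864, 1.4196 → Σ = 40.6554
T = 40.6554 / 10.6797 = 3.806792… → 3.81

3.81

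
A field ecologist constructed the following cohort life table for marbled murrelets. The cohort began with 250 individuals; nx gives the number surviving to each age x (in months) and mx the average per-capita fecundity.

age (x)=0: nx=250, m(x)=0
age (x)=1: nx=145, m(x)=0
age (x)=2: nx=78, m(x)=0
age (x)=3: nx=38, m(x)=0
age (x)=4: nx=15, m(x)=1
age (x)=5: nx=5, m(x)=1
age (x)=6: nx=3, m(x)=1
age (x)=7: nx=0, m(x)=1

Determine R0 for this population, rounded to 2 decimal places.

0.09

lx = nx/n0 = nx/250: 1, 0.58, 0.312, 0.152, 0.06, 0.02, 0.012, 0
lx·mx by age: 0, 0, 0, 0, 0.06, 0.02, 0.012, 0
R0 = Σ lx·mx = 0.092 → 0.09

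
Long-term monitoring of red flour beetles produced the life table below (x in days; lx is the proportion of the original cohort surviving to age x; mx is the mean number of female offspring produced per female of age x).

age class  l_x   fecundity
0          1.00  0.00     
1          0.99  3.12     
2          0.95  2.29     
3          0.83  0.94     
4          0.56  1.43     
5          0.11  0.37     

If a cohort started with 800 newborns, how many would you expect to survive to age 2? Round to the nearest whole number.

760

Expected survivors = N0 · l_2 = 800 × 0.95 = 760 → 760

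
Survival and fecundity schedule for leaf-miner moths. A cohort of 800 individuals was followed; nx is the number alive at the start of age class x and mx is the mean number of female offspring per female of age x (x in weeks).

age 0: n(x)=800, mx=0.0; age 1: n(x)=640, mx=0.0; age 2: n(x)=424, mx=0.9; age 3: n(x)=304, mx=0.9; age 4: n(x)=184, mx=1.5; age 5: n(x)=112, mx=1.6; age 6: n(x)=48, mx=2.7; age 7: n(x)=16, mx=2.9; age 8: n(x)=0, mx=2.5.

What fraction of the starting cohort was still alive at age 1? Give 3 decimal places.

0.800

l_1 = n_1/n_0 = 640/800 = 0.8 → 0.800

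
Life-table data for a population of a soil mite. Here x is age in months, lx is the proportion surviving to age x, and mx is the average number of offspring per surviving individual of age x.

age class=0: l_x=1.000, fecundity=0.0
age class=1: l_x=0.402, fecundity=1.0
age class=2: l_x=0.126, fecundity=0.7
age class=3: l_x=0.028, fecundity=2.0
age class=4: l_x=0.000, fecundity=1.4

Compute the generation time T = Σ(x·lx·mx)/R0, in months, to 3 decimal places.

lx·mx: 0, 0.402, 0.0882, 0.056, 0 → R0 = 0.5462
x·lx·mx: 0, 0.402, 0.1764, 0.168, 0 → Σ = 0.7464
T = 0.7464 / 0.5462 = 1.366532… → 1.367

1.367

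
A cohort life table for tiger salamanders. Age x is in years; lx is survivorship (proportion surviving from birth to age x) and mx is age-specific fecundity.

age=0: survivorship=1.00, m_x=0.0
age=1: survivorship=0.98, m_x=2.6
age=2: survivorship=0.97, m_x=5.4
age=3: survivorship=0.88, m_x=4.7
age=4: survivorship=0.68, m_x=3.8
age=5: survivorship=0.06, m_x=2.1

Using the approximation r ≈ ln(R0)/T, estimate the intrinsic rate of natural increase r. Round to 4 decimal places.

1.0787

R0 = Σ lx·mx = 0 + 2.548 + 5.238 + 4.136 + 2.584 + 0.126 = 14.632
Σ x·lx·mx = 36.398; T = 36.398/14.632 = 2.48756…
r ≈ ln(R0)/T = ln(14.632)/2.48756… = 1.078651… → 1.0787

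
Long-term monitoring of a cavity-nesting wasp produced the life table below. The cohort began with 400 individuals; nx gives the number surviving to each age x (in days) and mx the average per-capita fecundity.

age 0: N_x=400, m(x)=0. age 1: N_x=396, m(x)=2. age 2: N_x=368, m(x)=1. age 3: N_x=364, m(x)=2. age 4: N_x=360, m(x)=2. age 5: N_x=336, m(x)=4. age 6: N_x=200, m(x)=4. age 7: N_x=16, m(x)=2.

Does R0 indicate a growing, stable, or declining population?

growing

lx = nx/n0 = nx/400: 1, 0.99, 0.92, 0.91, 0.9, 0.84, 0.5, 0.04
R0 = Σ lx·mx = 0 + 1.98 + 0.92 + 1.82 + 1.8 + 3.36 + 2 + 0.08 = 11.96
R0 > 1, so the population is growing.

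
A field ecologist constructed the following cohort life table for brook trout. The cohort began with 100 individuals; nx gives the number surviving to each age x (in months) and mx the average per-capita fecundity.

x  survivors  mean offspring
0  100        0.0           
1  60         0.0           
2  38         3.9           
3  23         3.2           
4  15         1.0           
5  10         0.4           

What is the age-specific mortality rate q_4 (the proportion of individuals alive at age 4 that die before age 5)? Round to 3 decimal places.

lx = nx/n0 = nx/100: 1, 0.6, 0.38, 0.23, 0.15, 0.1
q_4 = (l_4 − l_5) / l_4 = (0.15 − 0.1) / 0.15
     = 0.05 / 0.15 = 0.333333… → 0.333

0.333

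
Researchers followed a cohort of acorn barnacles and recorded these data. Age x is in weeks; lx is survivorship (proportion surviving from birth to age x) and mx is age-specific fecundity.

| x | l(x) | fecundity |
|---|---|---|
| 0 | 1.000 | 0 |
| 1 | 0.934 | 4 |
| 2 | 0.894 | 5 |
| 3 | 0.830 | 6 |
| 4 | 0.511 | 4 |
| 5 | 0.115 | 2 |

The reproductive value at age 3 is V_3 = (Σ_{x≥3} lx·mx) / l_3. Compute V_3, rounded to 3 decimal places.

8.740

lx·mx for x ≥ 3: 4.98, 2.044, 0.23 → sum = 7.254
V_3 = 7.254 / l_3 = 7.254 / 0.83 = 8.739759… → 8.740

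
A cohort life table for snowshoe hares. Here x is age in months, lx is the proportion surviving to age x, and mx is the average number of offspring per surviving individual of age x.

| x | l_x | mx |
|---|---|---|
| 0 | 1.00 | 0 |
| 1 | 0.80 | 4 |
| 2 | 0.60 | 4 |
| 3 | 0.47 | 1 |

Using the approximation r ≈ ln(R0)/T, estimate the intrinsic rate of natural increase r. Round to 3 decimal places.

R0 = Σ lx·mx = 0 + 3.2 + 2.4 + 0.47 = 6.07
Σ x·lx·mx = 9.41; T = 9.41/6.07 = 1.55025…
r ≈ ln(R0)/T = ln(6.07)/1.55025… = 1.16327… → 1.163

1.163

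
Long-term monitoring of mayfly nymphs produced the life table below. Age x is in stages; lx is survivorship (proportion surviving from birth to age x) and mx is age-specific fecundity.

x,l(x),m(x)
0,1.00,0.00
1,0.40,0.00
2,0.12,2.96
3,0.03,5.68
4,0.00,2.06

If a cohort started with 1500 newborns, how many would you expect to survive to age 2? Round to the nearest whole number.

Expected survivors = N0 · l_2 = 1500 × 0.12 = 180 → 180

180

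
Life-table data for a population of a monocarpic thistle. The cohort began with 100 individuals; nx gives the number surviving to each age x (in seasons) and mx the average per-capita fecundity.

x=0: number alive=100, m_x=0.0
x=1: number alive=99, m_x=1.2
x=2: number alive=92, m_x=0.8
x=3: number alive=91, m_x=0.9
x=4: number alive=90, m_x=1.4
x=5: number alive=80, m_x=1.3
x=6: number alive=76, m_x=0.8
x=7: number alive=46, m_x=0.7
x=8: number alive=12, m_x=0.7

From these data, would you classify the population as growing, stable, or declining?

growing

lx = nx/n0 = nx/100: 1, 0.99, 0.92, 0.91, 0.9, 0.8, 0.76, 0.46, 0.12
R0 = Σ lx·mx = 0 + 1.188 + 0.736 + 0.819 + 1.26 + 1.04 + 0.608 + 0.322 + 0.084 = 6.057
R0 > 1, so the population is growing.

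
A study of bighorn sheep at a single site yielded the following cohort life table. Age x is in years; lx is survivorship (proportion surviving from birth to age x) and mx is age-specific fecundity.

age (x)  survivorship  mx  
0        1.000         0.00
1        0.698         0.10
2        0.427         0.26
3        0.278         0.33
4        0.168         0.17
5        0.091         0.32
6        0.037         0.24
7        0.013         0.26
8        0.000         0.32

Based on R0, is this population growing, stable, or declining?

R0 = Σ lx·mx = 0 + 0.0698 + 0.11102 + 0.09174 + 0.02856 + 0.02912 + 0.00888 + 0.00338 + 0 = 0.3425
R0 < 1, so the population is declining.

declining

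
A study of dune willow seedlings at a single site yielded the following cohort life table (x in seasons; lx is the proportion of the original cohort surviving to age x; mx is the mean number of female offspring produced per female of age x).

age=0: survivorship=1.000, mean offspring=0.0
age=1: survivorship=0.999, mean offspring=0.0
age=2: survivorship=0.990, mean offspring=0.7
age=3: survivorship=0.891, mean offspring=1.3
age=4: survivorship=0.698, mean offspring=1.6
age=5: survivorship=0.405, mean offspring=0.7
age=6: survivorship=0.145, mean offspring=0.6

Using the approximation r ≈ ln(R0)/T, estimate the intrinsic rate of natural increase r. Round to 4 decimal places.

R0 = Σ lx·mx = 0 + 0 + 0.693 + 1.1583 + 1.1168 + 0.2835 + 0.087 = 3.3386
Σ x·lx·mx = 11.2676; T = 11.2676/3.3386 = 3.37495…
r ≈ ln(R0)/T = ln(3.3386)/3.37495… = 0.357206… → 0.3572

0.3572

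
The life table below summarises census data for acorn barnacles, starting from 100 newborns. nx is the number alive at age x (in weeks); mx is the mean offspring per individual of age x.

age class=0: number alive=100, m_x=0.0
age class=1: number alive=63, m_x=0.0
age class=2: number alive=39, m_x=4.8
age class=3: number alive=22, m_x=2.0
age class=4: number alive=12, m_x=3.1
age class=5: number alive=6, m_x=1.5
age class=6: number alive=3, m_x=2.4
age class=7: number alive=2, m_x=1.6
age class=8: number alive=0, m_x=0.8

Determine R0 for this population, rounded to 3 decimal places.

2.878

lx = nx/n0 = nx/100: 1, 0.63, 0.39, 0.22, 0.12, 0.06, 0.03, 0.02, 0
lx·mx by age: 0, 0, 1.872, 0.44, 0.372, 0.09, 0.072, 0.032, 0
R0 = Σ lx·mx = 2.878 → 2.878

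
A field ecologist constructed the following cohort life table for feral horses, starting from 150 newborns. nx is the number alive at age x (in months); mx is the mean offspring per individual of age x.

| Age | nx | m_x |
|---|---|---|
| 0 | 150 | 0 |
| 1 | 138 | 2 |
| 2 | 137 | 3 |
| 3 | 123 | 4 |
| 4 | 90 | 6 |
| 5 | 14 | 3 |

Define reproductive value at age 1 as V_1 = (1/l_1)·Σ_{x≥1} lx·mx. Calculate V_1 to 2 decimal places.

12.76

lx = nx/n0 = nx/150: 1, 0.92, 0.91333…, 0.82, 0.6, 0.09333…
lx·mx for x ≥ 1: 1.84, 2.74…, 3.28, 3.6, 0.28… → sum = 11.74…
V_1 = 11.74… / l_1 = 11.74… / 0.92 = 12.76087… → 12.76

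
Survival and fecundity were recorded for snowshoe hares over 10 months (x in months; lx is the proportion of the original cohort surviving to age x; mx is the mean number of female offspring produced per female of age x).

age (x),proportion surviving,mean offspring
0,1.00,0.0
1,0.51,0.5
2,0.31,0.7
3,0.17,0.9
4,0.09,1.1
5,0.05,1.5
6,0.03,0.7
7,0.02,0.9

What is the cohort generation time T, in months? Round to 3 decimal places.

2.591

lx·mx: 0, 0.255, 0.217, 0.153, 0.099, 0.075, 0.021, 0.018 → R0 = 0.838
x·lx·mx: 0, 0.255, 0.434, 0.459, 0.396, 0.375, 0.126, 0.126 → Σ = 2.171
T = 2.171 / 0.838 = 2.590692… → 2.591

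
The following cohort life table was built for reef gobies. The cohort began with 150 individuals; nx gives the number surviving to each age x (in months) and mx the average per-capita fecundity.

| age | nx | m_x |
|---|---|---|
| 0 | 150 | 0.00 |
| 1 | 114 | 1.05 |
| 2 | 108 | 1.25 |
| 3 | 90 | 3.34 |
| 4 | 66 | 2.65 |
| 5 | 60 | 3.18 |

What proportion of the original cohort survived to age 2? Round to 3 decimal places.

l_2 = n_2/n_0 = 108/150 = 0.72 → 0.720

0.720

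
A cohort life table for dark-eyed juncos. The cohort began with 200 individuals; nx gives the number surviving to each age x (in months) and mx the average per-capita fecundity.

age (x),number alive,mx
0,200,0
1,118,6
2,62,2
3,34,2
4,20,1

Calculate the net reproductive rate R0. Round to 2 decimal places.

lx = nx/n0 = nx/200: 1, 0.59, 0.31, 0.17, 0.1
lx·mx by age: 0, 3.54, 0.62, 0.34, 0.1
R0 = Σ lx·mx = 4.6 → 4.60

4.60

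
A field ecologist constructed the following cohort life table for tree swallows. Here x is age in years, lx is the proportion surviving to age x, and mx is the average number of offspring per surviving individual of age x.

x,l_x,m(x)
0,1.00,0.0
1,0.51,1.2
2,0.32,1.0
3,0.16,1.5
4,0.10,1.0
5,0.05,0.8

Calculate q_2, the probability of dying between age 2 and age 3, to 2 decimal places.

0.50

q_2 = (l_2 − l_3) / l_2 = (0.32 − 0.16) / 0.32
     = 0.16 / 0.32 = 0.5 → 0.50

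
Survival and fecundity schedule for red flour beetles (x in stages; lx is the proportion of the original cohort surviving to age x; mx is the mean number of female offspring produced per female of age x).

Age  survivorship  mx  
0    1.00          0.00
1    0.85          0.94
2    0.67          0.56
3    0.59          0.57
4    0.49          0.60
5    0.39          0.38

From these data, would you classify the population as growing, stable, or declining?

R0 = Σ lx·mx = 0 + 0.799 + 0.3752 + 0.3363 + 0.294 + 0.1482 = 1.9527
R0 > 1, so the population is growing.

growing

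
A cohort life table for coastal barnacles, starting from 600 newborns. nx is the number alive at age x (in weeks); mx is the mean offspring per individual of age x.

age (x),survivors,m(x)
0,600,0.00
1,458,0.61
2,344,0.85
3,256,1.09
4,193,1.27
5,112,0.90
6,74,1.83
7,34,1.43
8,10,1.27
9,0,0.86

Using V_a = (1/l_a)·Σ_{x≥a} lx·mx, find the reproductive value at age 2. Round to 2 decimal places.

lx = nx/n0 = nx/600: 1, 0.76333…, 0.57333…, 0.42667…, 0.32167…, 0.18667…, 0.12333…, 0.05667…, 0.01667…, 0
lx·mx for x ≥ 2: 0.487333…, 0.465067…, 0.408517…, 0.168…, 0.2257…, 0.081033…, 0.021167…, 0 → sum = 1.856817…
V_2 = 1.856817… / l_2 = 1.856817… / 0.573333… = 3.238634… → 3.24

3.24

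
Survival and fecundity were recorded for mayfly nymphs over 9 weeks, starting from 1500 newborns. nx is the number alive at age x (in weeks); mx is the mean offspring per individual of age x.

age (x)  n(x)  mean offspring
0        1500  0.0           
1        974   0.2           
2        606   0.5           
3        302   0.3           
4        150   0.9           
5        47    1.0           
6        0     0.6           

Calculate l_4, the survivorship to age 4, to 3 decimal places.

0.100

l_4 = n_4/n_0 = 150/1500 = 0.1 → 0.100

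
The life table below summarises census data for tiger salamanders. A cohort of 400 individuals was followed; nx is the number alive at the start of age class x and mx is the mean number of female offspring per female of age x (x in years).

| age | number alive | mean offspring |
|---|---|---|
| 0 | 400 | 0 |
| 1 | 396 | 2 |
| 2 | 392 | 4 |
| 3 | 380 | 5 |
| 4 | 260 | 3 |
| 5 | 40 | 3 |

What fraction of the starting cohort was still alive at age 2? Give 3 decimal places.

0.980

l_2 = n_2/n_0 = 392/400 = 0.98 → 0.980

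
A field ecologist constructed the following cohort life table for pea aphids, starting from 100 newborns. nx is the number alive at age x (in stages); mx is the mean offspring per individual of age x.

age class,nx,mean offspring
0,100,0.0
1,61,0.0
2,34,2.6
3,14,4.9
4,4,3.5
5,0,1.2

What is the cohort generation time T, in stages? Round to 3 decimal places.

lx = nx/n0 = nx/100: 1, 0.61, 0.34, 0.14, 0.04, 0
lx·mx: 0, 0, 0.884, 0.686, 0.14, 0 → R0 = 1.71
x·lx·mx: 0, 0, 1.768, 2.058, 0.56, 0 → Σ = 4.386
T = 4.386 / 1.71 = 2.564912… → 2.565

2.565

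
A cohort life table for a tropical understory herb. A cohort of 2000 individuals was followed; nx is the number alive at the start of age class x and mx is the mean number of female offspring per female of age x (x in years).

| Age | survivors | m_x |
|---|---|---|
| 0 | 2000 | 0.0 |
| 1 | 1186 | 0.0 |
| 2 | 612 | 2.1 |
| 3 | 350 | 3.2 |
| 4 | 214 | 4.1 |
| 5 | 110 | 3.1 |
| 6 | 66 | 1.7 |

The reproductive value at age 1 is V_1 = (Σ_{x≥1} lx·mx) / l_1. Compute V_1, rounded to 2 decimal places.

3.15

lx = nx/n0 = nx/2000: 1, 0.593, 0.306, 0.175, 0.107, 0.055, 0.033
lx·mx for x ≥ 1: 0, 0.6426, 0.56, 0.4387, 0.1705, 0.0561 → sum = 1.8679
V_1 = 1.8679 / l_1 = 1.8679 / 0.593 = 3.149916… → 3.15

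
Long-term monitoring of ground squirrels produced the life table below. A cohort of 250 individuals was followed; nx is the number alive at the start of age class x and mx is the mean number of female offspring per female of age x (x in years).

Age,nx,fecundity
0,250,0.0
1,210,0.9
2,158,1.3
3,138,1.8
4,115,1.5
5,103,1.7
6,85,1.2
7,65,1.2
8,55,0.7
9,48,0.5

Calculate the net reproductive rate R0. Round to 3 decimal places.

lx = nx/n0 = nx/250: 1, 0.84, 0.632, 0.552, 0.46, 0.412, 0.34, 0.26, 0.22, 0.192
lx·mx by age: 0, 0.756, 0.8216, 0.9936, 0.69, 0.7004, 0.408, 0.312, 0.154, 0.096
R0 = Σ lx·mx = 4.9316 → 4.932

4.932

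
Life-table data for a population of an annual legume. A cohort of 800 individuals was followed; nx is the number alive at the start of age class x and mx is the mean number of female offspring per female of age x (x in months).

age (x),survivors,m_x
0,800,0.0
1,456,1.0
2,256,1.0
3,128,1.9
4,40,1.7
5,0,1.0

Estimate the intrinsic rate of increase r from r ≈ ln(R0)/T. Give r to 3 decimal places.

0.128

lx = nx/n0 = nx/800: 1, 0.57, 0.32, 0.16, 0.05, 0
R0 = Σ lx·mx = 0 + 0.57 + 0.32 + 0.304 + 0.085 + 0 = 1.279
Σ x·lx·mx = 2.462; T = 2.462/1.279 = 1.92494…
r ≈ ln(R0)/T = ln(1.279)/1.92494… = 0.12784… → 0.128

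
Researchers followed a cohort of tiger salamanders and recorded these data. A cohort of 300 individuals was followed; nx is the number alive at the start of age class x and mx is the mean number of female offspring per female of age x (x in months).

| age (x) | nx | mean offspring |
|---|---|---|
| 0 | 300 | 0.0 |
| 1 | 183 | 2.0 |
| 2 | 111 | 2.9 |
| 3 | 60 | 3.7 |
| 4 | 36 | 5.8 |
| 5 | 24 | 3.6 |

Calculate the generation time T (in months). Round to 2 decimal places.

2.44

lx = nx/n0 = nx/300: 1, 0.61, 0.37, 0.2, 0.12, 0.08
lx·mx: 0, 1.22, 1.073, 0.74, 0.696, 0.288 → R0 = 4.017
x·lx·mx: 0, 1.22, 2.146, 2.22, 2.784, 1.44 → Σ = 9.81
T = 9.81 / 4.017 = 2.442121… → 2.44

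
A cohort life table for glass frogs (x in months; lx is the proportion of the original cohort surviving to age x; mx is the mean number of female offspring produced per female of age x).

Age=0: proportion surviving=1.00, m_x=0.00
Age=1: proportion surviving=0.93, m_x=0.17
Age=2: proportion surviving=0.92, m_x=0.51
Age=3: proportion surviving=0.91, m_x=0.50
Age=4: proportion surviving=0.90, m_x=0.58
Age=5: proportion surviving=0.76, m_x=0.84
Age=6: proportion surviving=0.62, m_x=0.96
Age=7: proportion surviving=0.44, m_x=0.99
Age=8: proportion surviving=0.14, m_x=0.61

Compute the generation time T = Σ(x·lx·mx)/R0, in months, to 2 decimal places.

4.48

lx·mx: 0, 0.1581, 0.4692, 0.455, 0.522, 0.6384, 0.5952, 0.4356, 0.0854 → R0 = 3.3589
x·lx·mx: 0, 0.1581, 0.9384, 1.365, 2.088, 3.192, 3.5712, 3.0492, 0.6832 → Σ = 15.0451
T = 15.0451 / 3.3589 = 4.479175… → 4.48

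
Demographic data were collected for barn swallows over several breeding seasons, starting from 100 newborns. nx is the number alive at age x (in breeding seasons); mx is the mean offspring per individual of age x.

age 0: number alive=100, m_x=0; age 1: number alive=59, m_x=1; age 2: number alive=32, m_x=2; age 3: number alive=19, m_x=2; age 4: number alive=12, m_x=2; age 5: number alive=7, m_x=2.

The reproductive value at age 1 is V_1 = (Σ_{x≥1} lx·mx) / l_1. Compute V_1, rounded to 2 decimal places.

3.37

lx = nx/n0 = nx/100: 1, 0.59, 0.32, 0.19, 0.12, 0.07
lx·mx for x ≥ 1: 0.59, 0.64, 0.38, 0.24, 0.14 → sum = 1.99
V_1 = 1.99 / l_1 = 1.99 / 0.59 = 3.372881… → 3.37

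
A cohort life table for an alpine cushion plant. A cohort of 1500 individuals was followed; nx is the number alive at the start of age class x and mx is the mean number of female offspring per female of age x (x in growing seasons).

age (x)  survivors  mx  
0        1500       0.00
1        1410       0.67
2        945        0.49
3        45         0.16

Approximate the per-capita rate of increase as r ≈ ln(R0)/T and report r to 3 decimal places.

-0.044

lx = nx/n0 = nx/1500: 1, 0.94, 0.63, 0.03
R0 = Σ lx·mx = 0 + 0.6298 + 0.3087 + 0.0048 = 0.9433
Σ x·lx·mx = 1.2616; T = 1.2616/0.9433 = 1.33743…
r ≈ ln(R0)/T = ln(0.9433)/1.33743… = -0.04364… → -0.044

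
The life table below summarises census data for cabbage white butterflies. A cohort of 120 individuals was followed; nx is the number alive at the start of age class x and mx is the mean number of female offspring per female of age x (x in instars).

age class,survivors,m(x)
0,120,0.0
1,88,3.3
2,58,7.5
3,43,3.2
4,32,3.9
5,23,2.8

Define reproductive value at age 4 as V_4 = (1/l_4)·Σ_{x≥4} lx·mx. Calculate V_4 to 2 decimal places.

lx = nx/n0 = nx/120: 1, 0.73333…, 0.48333…, 0.35833…, 0.26667…, 0.19167…
lx·mx for x ≥ 4: 1.04…, 0.536667… → sum = 1.576667…
V_4 = 1.576667… / l_4 = 1.576667… / 0.266667… = 5.9125… → 5.91

5.91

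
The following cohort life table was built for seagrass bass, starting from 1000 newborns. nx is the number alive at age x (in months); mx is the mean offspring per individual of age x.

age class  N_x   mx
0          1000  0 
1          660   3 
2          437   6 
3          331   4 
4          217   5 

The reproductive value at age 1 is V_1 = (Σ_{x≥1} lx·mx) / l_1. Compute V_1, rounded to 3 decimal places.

10.623

lx = nx/n0 = nx/1000: 1, 0.66, 0.437, 0.331, 0.217
lx·mx for x ≥ 1: 1.98, 2.622, 1.324, 1.085 → sum = 7.011
V_1 = 7.011 / l_1 = 7.011 / 0.66 = 10.622727… → 10.623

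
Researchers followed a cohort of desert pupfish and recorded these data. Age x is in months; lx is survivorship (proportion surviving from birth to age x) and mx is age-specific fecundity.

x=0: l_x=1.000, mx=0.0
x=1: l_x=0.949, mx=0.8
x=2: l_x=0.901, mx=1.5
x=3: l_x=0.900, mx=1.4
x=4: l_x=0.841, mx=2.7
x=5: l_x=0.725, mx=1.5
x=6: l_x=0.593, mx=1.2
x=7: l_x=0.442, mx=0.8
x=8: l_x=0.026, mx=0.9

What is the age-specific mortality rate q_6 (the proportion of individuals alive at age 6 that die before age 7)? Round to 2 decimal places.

q_6 = (l_6 − l_7) / l_6 = (0.593 − 0.442) / 0.593
     = 0.151 / 0.593 = 0.254637… → 0.25

0.25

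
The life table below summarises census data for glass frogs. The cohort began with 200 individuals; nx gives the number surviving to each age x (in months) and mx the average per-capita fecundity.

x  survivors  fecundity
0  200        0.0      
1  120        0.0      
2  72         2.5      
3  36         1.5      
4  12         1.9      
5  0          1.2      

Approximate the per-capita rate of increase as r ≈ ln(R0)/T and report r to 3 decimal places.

lx = nx/n0 = nx/200: 1, 0.6, 0.36, 0.18, 0.06, 0
R0 = Σ lx·mx = 0 + 0 + 0.9 + 0.27 + 0.114 + 0 = 1.284
Σ x·lx·mx = 3.066; T = 3.066/1.284 = 2.38785…
r ≈ ln(R0)/T = ln(1.284)/2.38785… = 0.10469… → 0.105

0.105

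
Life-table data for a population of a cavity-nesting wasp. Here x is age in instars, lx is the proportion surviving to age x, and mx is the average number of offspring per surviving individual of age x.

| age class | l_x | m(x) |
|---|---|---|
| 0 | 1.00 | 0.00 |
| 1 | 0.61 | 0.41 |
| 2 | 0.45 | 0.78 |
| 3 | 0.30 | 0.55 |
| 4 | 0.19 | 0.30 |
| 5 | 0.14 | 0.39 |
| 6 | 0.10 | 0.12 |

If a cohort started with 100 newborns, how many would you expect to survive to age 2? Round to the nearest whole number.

45

Expected survivors = N0 · l_2 = 100 × 0.45 = 45 → 45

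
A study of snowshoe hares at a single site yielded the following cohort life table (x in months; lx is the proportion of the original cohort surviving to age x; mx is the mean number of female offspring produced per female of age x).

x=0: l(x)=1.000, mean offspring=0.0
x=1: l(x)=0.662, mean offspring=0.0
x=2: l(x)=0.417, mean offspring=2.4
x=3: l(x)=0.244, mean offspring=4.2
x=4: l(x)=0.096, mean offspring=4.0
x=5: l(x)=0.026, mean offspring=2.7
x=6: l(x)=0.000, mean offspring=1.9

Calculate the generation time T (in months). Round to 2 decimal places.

lx·mx: 0, 0, 1.0008, 1.0248, 0.384, 0.0702, 0 → R0 = 2.4798
x·lx·mx: 0, 0, 2.0016, 3.0744, 1.536, 0.351, 0 → Σ = 6.963
T = 6.963 / 2.4798 = 2.807888… → 2.81

2.81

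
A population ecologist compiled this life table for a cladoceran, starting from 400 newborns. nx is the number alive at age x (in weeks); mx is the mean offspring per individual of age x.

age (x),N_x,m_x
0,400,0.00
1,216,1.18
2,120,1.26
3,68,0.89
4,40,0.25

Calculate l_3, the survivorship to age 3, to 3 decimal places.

l_3 = n_3/n_0 = 68/400 = 0.17 → 0.170

0.170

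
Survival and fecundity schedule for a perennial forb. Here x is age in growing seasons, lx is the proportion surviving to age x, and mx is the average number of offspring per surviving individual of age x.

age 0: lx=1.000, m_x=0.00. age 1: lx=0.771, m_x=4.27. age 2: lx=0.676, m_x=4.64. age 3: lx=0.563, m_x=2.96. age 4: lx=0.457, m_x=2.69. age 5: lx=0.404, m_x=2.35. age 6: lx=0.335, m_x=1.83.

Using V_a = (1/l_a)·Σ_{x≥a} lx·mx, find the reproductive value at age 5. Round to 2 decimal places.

lx·mx for x ≥ 5: 0.9494, 0.61305 → sum = 1.56245
V_5 = 1.56245 / l_5 = 1.56245 / 0.404 = 3.86745… → 3.87

3.87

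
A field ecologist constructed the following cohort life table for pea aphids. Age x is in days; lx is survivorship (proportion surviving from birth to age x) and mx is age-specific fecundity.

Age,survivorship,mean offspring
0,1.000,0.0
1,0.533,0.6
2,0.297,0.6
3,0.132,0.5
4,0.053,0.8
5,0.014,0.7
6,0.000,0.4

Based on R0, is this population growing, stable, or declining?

declining

R0 = Σ lx·mx = 0 + 0.3198 + 0.1782 + 0.066 + 0.0424 + 0.0098 + 0 = 0.6162
R0 < 1, so the population is declining.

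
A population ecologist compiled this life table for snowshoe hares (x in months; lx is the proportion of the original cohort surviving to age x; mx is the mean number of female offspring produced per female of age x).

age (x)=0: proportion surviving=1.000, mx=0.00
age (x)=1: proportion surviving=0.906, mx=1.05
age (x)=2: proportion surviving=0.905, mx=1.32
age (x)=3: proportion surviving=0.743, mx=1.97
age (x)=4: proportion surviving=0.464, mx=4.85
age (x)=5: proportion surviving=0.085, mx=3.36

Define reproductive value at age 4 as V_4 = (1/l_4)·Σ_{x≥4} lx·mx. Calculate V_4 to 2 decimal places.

5.47

lx·mx for x ≥ 4: 2.2504, 0.2856 → sum = 2.536
V_4 = 2.536 / l_4 = 2.536 / 0.464 = 5.465517… → 5.47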